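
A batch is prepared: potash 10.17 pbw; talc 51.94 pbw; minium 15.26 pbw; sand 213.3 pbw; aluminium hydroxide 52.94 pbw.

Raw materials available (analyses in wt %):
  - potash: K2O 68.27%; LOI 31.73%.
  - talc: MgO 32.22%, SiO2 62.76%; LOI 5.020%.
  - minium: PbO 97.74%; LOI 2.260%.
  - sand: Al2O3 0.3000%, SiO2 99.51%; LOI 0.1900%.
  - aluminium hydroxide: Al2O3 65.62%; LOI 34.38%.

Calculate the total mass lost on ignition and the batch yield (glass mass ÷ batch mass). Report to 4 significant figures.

LOI loss = 24.79 pbw; glass = 318.8 pbw; yield = 92.79%

Every computation carries full float precision throughout. Rounding to four significant figures applies to each in-between result as displayed; a single rounding finalizes each reported number; all derived quantities are computed in full precision (five oxide percentages, yield, glass mass, totals, ignition loss) from the batch weights for 318.8 pbw of glass, as set out in question or answer.
Loss on ignition, line by line:
  potash: 10.17 × 0.3173 = 3.227 pbw
  talc: 51.94 × 0.05020 = 2.607 pbw
  minium: 15.26 × 0.02260 = 0.3449 pbw
  sand: 213.3 × 0.001900 = 0.4053 pbw
  aluminium hydroxide: 52.94 × 0.3438 = 18.20 pbw
Total LOI = 24.79 pbw
Glass = batch − LOI = 343.6 − 24.79 = 318.8 pbw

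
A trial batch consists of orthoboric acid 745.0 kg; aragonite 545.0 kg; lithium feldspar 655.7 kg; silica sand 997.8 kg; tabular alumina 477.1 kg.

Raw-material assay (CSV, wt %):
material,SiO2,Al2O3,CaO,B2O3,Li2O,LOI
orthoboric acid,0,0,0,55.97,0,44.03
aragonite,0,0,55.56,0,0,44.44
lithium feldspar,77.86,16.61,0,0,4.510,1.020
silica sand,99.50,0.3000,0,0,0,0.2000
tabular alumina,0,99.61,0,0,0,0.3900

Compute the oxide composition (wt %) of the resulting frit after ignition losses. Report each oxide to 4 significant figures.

The intermediate values are printed rounded to four significant figures in the printout; all internal work maintains full precision throughout; every reported number takes exactly one rounding; all derived quantities, which include glass mass, yield, five oxide percentages, totals, LOI, are re-derived in exact precision, as set out in the problem or answer text, from the weighed amounts for 2840 kg of glass.
Oxide masses out of the charge:
  SiO2: 655.7·0.7786 + 997.8·0.9950 = 1503 kg
  Al2O3: 655.7·0.1661 + 997.8·0.003000 + 477.1·0.9961 = 587.1 kg
  CaO: 545.0·0.5556 = 302.8 kg
  B2O3: 745.0·0.5597 = 417.0 kg
  Li2O: 655.7·0.04510 = 29.57 kg
LOI: 745.0·0.4403 + 545.0·0.4444 + 655.7·0.01020 + 997.8·0.002000 + 477.1·0.003900 = 580.8 kg
Resulting glass, batch − LOI: 3421 − 580.8 = 2840 kg (matching Σ of the oxides)
wt % = oxide mass / glass mass × 100

Glass mass = 2840 kg (batch 3421 − LOI 580.8).
Composition: SiO2 52.94%, Al2O3 20.68%, CaO 10.66%, B2O3 14.68%, Li2O 1.041%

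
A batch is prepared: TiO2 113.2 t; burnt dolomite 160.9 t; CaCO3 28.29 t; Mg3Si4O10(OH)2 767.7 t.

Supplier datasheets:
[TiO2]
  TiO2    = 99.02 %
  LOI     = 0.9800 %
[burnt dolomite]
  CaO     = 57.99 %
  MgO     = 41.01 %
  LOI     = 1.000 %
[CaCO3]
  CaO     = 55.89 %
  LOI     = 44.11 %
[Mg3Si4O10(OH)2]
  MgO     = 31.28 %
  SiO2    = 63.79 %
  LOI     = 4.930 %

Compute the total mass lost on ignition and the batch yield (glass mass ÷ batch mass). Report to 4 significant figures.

Working values appear (rounded to four significant figures) across the worked steps. The whole derivation holds full precision all the way through. A single rounding finalizes each reported figure; derived quantities are carried from the batch weights for 1017 t of glass at full precision (LOI, the four compositions, the yield, the totals, glass mass) as quoted within the question or the answer.
LOI of each material in turn:
  TiO2: 113.2 × 0.009800 = 1.109 t
  burnt dolomite: 160.9 × 0.01000 = 1.609 t
  CaCO3: 28.29 × 0.4411 = 12.48 t
  Mg3Si4O10(OH)2: 767.7 × 0.04930 = 37.85 t
Total LOI = 53.04 t
Glass = batch − LOI = 1070 − 53.04 = 1017 t

LOI loss = 53.04 t; glass = 1017 t; yield = 95.04%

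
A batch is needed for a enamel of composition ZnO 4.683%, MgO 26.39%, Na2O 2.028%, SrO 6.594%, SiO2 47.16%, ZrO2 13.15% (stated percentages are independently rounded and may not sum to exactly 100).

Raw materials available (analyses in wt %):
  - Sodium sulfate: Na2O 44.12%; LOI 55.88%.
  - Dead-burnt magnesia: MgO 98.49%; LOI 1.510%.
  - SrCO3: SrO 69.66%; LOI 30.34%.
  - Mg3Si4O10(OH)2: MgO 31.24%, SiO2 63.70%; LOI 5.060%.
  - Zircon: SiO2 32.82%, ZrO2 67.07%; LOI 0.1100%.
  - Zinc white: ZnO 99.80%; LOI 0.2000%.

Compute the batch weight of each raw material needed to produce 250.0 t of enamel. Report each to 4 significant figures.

Batch per 250.0 t enamel:
  Sodium sulfate: 11.49 t
  Dead-burnt magnesia: 16.29 t
  SrCO3: 23.66 t
  Mg3Si4O10(OH)2: 159.8 t
  Zircon: 49.02 t
  Zinc white: 11.73 t
Total batch = 272.0 t; LOI loss = 22.01 t; yield = 91.91%

In-progress results are printed rounded to 4 significant digits within the worked lines — each numeric step maintains full precision in every operation. Each reported number includes exactly one rounding. All derived quantities (glass mass, totals, LOI, six oxide percentages, yield) are computed in exact precision from the batch weights on 250.0 t of glass, as they appear in the problem or answer text.
Target masses of each oxide per 250.0 t enamel:
  ZnO: 4.683% × 250.0 = 11.71 t
  MgO: 26.39% × 250.0 = 65.97 t
  Na2O: 2.028% × 250.0 = 5.070 t
  SrO: 6.594% × 250.0 = 16.48 t
  SiO2: 47.16% × 250.0 = 117.9 t
  ZrO2: 13.15% × 250.0 = 32.88 t
Mass-balance tally per oxide from the weights as reported, against the basis in use (delivered sums recover each target modulo rounding of the values):
  ZnO: 11.73·0.9980 = 11.71 t (target 11.71 t)
  MgO: 16.29·0.9849 + 159.8·0.3124 = 65.97 t (target 65.97 t)
  Na2O: 11.49·0.4412 = 5.069 t (target 5.070 t)
  SrO: 23.66·0.6966 = 16.48 t (target 16.48 t)
  SiO2: 159.8·0.6370 + 49.02·0.3282 = 117.9 t (target 117.9 t)
  ZrO2: 49.02·0.6707 = 32.88 t (target 32.88 t)
The glass-mass cross-check: batch total minus LOI = 250.0 t (oxide target masses add up to 250.0 t; stated basis 250.0 t — a pure rounding effect).
Batch total: Σ batch = 272.0 t; the LOI term Σ batch·LOI equals 22.01 t; yield: glass divided by total = 91.91%.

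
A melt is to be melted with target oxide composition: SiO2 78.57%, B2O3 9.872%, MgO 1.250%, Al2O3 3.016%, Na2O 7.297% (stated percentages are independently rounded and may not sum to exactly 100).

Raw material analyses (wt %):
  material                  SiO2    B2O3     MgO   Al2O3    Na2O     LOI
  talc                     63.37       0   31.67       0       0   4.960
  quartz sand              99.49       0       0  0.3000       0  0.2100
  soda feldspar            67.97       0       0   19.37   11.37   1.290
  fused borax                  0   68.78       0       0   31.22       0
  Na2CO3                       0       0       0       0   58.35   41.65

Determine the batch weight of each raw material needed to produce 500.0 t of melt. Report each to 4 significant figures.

The whole derivation carries full float precision end to end — values along the way are displayed (rounded to 4 significant digits) alongside each step; every reported figure sees exactly one rounding — the derived quantities (totals, ignition loss, the yield, the five compositions, glass mass) are computed from the weighed amounts at 500.0 t of glass at full float precision as they appear in the problem or the answer.
Oxide-by-oxide targets in 500.0 t melt:
  SiO2: 78.57% × 500.0 = 392.8 t
  B2O3: 9.872% × 500.0 = 49.36 t
  MgO: 1.250% × 500.0 = 6.250 t
  Al2O3: 3.016% × 500.0 = 15.08 t
  Na2O: 7.297% × 500.0 = 36.48 t
Balance tally, oxide-wise, working from each reported weight, at the basis given (sum by sum, the targets are met inside rounding margins):
  SiO2: 19.73·0.6337 + 332.6·0.9949 + 72.70·0.6797 = 392.8 t (target 392.8 t)
  B2O3: 71.77·0.6878 = 49.36 t (target 49.36 t)
  MgO: 19.73·0.3167 = 6.248 t (target 6.250 t)
  Al2O3: 332.6·0.003000 + 72.70·0.1937 = 15.08 t (target 15.08 t)
  Na2O: 72.70·0.1137 + 71.77·0.3122 + 9.964·0.5835 = 36.49 t (target 36.48 t)
Consistency of the glass mass: total charge less LOI = 500.0 t (per-oxide target masses sum to 500.0 t; against the stated basis, 500.0 t — a pure rounding effect).
Batch grand total — Σ batch = 506.8 t; LOI removed, Σ of batch·LOI: 6.765 t; the yield ratio, glass ÷ batch: 98.67%.

Batch per 500.0 t melt:
  talc: 19.73 t
  quartz sand: 332.6 t
  soda feldspar: 72.70 t
  fused borax: 71.77 t
  Na2CO3: 9.964 t
Total batch = 506.8 t; LOI loss = 6.765 t; yield = 98.67%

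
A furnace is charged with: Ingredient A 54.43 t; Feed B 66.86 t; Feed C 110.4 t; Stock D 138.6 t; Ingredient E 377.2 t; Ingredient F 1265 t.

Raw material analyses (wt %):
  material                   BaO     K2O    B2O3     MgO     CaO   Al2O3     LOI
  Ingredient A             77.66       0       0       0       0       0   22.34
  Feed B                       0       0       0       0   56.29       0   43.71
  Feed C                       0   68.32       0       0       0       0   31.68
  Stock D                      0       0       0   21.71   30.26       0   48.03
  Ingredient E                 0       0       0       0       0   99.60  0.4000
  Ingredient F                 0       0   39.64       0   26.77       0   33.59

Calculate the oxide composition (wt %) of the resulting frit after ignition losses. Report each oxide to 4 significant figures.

In-progress results are shown (rounded to four significant figures) within the worked lines. The working math carries full precision end to end. Every reported number takes a single rounding — all derived quantities (totals, the yield, ignition loss, glass mass, six oxide percentages) are re-derived in full float precision from the batch weights at 1443 t of glass exactly as shown in problem or answer.
Per-oxide mass from batch:
  BaO: 54.43·0.7766 = 42.27 t
  K2O: 110.4·0.6832 = 75.43 t
  B2O3: 1265·0.3964 = 501.4 t
  MgO: 138.6·0.2171 = 30.09 t
  CaO: 66.86·0.5629 + 138.6·0.3026 + 1265·0.2677 = 418.2 t
  Al2O3: 377.2·0.9960 = 375.7 t
LOI: 54.43·0.2234 + 66.86·0.4371 + 110.4·0.3168 + 138.6·0.4803 + 377.2·0.004000 + 1265·0.3359 = 569.4 t
Net of LOI, the glass mass = 2012 − 569.4 = 1443 t (matching Σ of the oxides)
wt %: oxide over glass, times 100

Glass mass = 1443 t (batch 2012 − LOI 569.4).
Composition: BaO 2.929%, K2O 5.226%, B2O3 34.75%, MgO 2.085%, CaO 28.98%, Al2O3 26.03%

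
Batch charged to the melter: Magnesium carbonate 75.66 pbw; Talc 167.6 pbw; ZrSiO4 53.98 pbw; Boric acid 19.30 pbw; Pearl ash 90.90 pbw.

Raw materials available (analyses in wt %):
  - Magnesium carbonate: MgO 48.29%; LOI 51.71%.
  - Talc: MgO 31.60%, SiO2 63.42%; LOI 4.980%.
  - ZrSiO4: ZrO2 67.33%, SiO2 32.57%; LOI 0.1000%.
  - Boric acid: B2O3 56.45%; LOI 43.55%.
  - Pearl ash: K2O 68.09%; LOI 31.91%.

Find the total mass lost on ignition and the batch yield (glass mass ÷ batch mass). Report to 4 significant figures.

Every computation holds full precision at each step; in-progress results appear, rounded to 4 significant figures, when written out — exactly one rounding goes into every reported number — derived quantities are computed at full precision (LOI, the yield, totals, net glass mass, the five compositions) starting from the weights on 322.5 pbw of glass, precisely as stated by question or answer.
Ignition loss by material:
  Magnesium carbonate: 75.66 × 0.5171 = 39.12 pbw
  Talc: 167.6 × 0.04980 = 8.346 pbw
  ZrSiO4: 53.98 × 0.001000 = 0.05398 pbw
  Boric acid: 19.30 × 0.4355 = 8.405 pbw
  Pearl ash: 90.90 × 0.3191 = 29.01 pbw
Total LOI = 84.94 pbw
Glass = batch − LOI = 407.4 − 84.94 = 322.5 pbw

LOI loss = 84.94 pbw; glass = 322.5 pbw; yield = 79.15%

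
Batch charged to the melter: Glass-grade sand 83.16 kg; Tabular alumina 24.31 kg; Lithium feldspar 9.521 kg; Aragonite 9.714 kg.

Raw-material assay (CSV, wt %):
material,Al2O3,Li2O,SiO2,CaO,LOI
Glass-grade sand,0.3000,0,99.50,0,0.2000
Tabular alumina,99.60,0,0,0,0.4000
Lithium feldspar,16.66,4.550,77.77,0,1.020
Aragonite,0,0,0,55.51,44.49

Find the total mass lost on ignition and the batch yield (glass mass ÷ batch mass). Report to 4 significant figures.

LOI loss = 4.682 kg; glass = 122.0 kg; yield = 96.30%

The whole derivation maintains full precision from first step to last; working values appear with 4-significant-figure rounding as written — every reported number is rounded only once — derived quantities are recomputed from the weighed amounts on 122.0 kg of glass in exact precision (yield, glass mass, LOI, the totals, four oxide percentages), as written in either problem or answer.
LOI of each material in turn:
  Glass-grade sand: 83.16 × 0.002000 = 0.1663 kg
  Tabular alumina: 24.31 × 0.004000 = 0.09724 kg
  Lithium feldspar: 9.521 × 0.01020 = 0.09711 kg
  Aragonite: 9.714 × 0.4449 = 4.322 kg
Total LOI = 4.682 kg
Glass = batch − LOI = 126.7 − 4.682 = 122.0 kg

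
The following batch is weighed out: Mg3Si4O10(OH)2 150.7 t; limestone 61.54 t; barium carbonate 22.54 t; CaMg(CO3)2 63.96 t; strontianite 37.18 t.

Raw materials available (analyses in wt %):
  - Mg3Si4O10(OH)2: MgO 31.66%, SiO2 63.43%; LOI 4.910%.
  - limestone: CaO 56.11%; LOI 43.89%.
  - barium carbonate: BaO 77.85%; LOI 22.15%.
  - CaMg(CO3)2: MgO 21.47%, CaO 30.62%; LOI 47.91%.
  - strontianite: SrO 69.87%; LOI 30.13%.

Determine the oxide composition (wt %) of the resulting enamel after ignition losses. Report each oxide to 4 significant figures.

Glass mass = 254.7 t (batch 335.9 − LOI 81.25).
Composition: MgO 24.13%, SiO2 37.53%, SrO 10.20%, BaO 6.890%, CaO 21.25%

Intermediates appear rounded to 4 significant figures across the worked steps; the whole derivation carries full precision through every step. Each reported result takes exactly one rounding; derived quantities, which include glass mass, totals, yield, five oxide percentages, LOI, are computed in exact precision, as written in problem or answer, starting from the weights on 254.7 t of glass.
What the batch supplies per oxide:
  MgO: 150.7·0.3166 + 63.96·0.2147 = 61.44 t
  SiO2: 150.7·0.6343 = 95.59 t
  SrO: 37.18·0.6987 = 25.98 t
  BaO: 22.54·0.7785 = 17.55 t
  CaO: 61.54·0.5611 + 63.96·0.3062 = 54.11 t
LOI: 150.7·0.04910 + 61.54·0.4389 + 22.54·0.2215 + 63.96·0.4791 + 37.18·0.3013 = 81.25 t
Resulting glass, batch − LOI: 335.9 − 81.25 = 254.7 t (the oxide masses sum to this)
each wt % is 100 × oxide ÷ glass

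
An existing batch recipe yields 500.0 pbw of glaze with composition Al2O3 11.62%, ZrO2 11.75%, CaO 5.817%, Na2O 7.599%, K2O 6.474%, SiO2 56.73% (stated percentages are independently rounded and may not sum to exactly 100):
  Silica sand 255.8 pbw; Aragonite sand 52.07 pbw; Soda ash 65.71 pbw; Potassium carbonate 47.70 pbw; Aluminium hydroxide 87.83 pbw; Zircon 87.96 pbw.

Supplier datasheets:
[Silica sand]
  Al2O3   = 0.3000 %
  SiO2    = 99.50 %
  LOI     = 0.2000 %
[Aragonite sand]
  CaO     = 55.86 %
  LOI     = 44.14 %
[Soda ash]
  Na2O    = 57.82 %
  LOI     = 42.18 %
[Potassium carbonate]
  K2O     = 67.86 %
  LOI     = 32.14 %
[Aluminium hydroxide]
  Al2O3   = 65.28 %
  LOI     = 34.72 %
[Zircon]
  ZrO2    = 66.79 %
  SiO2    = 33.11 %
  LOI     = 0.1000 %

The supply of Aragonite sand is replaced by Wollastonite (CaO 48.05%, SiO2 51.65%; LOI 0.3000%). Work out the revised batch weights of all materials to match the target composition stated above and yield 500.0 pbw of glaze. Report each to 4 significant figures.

Revised batch per 500.0 pbw glaze:
  Silica sand: 224.4 pbw
  Wollastonite: 60.53 pbw
  Soda ash: 65.71 pbw
  Potassium carbonate: 47.70 pbw
  Aluminium hydroxide: 87.97 pbw
  Zircon: 87.96 pbw
Total batch = 574.3 pbw; LOI loss = 74.31 pbw

Working values appear, with 4-significant-figure rounding, on the page — each numeric step holds full precision in every operation; each reported value is rounded just once — all derived quantities are carried in full precision (glass mass, yield, the totals, the six compositions, ignition loss) from the batch weights for 500.0 pbw of glass as quoted within the problem or answer text.
Target oxide masses per 500.0 pbw glaze:
  Al2O3: 11.62% × 500.0 = 58.10 pbw
  ZrO2: 11.75% × 500.0 = 58.75 pbw
  CaO: 5.817% × 500.0 = 29.08 pbw
  Na2O: 7.599% × 500.0 = 37.99 pbw
  K2O: 6.474% × 500.0 = 32.37 pbw
  SiO2: 56.73% × 500.0 = 283.6 pbw
Balance tally, oxide-wise, applying the batch weights above, versus the basis set out (target by target, the sums agree within answer rounding):
  Al2O3: 224.4·0.003000 + 87.97·0.6528 = 58.10 pbw (target 58.10 pbw)
  ZrO2: 87.96·0.6679 = 58.75 pbw (target 58.75 pbw)
  CaO: 60.53·0.4805 = 29.08 pbw (target 29.08 pbw)
  Na2O: 65.71·0.5782 = 37.99 pbw (target 37.99 pbw)
  K2O: 47.70·0.6786 = 32.37 pbw (target 32.37 pbw)
  SiO2: 224.4·0.9950 + 60.53·0.5165 + 87.96·0.3311 = 283.7 pbw (target 283.6 pbw)
Glass-mass bookkeeping: batch Σ − ignition loss = 500.0 pbw (targets for the oxides total 500.0 pbw; against the stated basis, 500.0 pbw — deltas are rounding alone).
Whole-batch sum: Σ batch = 574.3 pbw; loss to ignition Σ batch·LOI = 74.31 pbw; the yield ratio, glass ÷ batch: 87.06%.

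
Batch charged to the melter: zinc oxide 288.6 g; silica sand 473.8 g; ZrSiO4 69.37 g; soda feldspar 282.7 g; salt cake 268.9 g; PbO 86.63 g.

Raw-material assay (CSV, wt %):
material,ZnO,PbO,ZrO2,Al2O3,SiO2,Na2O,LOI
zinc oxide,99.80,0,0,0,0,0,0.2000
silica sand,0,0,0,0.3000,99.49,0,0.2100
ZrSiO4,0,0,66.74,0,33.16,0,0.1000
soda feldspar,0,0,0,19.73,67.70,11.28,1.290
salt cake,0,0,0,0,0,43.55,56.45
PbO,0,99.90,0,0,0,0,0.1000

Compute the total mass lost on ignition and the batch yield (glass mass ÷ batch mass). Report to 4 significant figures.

All arithmetic holds exact precision at all times; values along the way are printed rounded to 4 significant figures at each printed step. A single rounding yields each reported value — all derived quantities (ignition loss, net glass mass, the totals, six oxide percentages, the yield) are recomputed in exact precision from the weighed amounts at 1313 g of glass as quoted within the problem or answer text.
Material-by-material LOI:
  zinc oxide: 288.6 × 0.002000 = 0.5772 g
  silica sand: 473.8 × 0.002100 = 0.9950 g
  ZrSiO4: 69.37 × 0.001000 = 0.06937 g
  soda feldspar: 282.7 × 0.01290 = 3.647 g
  salt cake: 268.9 × 0.5645 = 151.8 g
  PbO: 86.63 × 0.001000 = 0.08663 g
Total LOI = 157.2 g
Glass = batch − LOI = 1470 − 157.2 = 1313 g

LOI loss = 157.2 g; glass = 1313 g; yield = 89.31%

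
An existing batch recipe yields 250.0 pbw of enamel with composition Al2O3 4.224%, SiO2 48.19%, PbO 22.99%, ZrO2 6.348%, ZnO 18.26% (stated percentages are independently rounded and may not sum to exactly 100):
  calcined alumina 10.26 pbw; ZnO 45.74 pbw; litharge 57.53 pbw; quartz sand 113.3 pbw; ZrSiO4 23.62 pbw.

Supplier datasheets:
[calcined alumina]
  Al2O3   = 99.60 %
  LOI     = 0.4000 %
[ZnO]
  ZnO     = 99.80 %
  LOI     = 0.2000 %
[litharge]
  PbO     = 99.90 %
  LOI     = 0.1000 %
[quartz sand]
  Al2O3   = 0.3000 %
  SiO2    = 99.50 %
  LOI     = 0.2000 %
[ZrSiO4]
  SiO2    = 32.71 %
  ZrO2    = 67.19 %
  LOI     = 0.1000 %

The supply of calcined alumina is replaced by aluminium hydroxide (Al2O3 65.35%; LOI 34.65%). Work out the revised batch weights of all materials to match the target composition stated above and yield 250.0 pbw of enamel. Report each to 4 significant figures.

Revised batch per 250.0 pbw enamel:
  aluminium hydroxide: 15.64 pbw
  ZnO: 45.74 pbw
  litharge: 57.53 pbw
  quartz sand: 113.3 pbw
  ZrSiO4: 23.62 pbw
Total batch = 255.8 pbw; LOI loss = 5.818 pbw

The intermediate values appear with 4-significant-figure rounding when written out — each numeric step carries full float precision all the way through; every reported value receives exactly one rounding — all derived quantities (yield, totals, the five compositions, ignition loss, glass mass) are recomputed in full float precision using the weight values per 250.0 pbw of glass as given in problem or answer.
Oxide-by-oxide targets in 250.0 pbw enamel:
  Al2O3: 4.224% × 250.0 = 10.56 pbw
  SiO2: 48.19% × 250.0 = 120.5 pbw
  PbO: 22.99% × 250.0 = 57.48 pbw
  ZrO2: 6.348% × 250.0 = 15.87 pbw
  ZnO: 18.26% × 250.0 = 45.65 pbw
Balance tally, oxide-wise, with the batch weights as given, per the basis as stated (each sum matches its target mass within answer rounding):
  Al2O3: 15.64·0.6535 + 113.3·0.003000 = 10.56 pbw (target 10.56 pbw)
  SiO2: 113.3·0.9950 + 23.62·0.3271 = 120.5 pbw (target 120.5 pbw)
  PbO: 57.53·0.9990 = 57.47 pbw (target 57.48 pbw)
  ZrO2: 23.62·0.6719 = 15.87 pbw (target 15.87 pbw)
  ZnO: 45.74·0.9980 = 45.65 pbw (target 45.65 pbw)
Glass-mass sanity pass: total charge less LOI = 250.0 pbw (summing oxide targets gives 250.0 pbw; with the basis standing at 250.0 pbw — differing by rounding only).
Adding the batch up: Σ batch = 255.8 pbw; LOI loss = Σ batch·LOI = 5.818 pbw; yield, glass over the total, = 97.73%.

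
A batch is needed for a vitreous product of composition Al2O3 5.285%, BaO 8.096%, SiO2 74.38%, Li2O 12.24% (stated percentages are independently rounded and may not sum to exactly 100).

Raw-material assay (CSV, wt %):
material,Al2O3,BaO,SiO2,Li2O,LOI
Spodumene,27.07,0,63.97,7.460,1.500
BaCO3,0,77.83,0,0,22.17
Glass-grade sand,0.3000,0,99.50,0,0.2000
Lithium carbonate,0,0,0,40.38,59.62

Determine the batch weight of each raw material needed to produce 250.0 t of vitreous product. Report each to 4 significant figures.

Batch per 250.0 t vitreous product:
  Spodumene: 47.07 t
  BaCO3: 26.01 t
  Glass-grade sand: 156.6 t
  Lithium carbonate: 67.08 t
Total batch = 296.8 t; LOI loss = 46.78 t; yield = 84.24%

The working math keeps full precision all the way through; working values are shown rounded off to 4 significant figures alongside each step; each reported result is rounded only once — the derived quantities, including ignition loss, net glass mass, yield, the totals, four oxide percentages, are rebuilt using the weight values for 250.0 t of glass at full precision as given in the question or the answer.
Oxide mass targets, per 250.0 t vitreous product:
  Al2O3: 5.285% × 250.0 = 13.21 t
  BaO: 8.096% × 250.0 = 20.24 t
  SiO2: 74.38% × 250.0 = 186.0 t
  Li2O: 12.24% × 250.0 = 30.60 t
Checking each oxide sum using the reported weights, on the stated basis (target by target, the sums agree up to rounding of the answer):
  Al2O3: 47.07·0.2707 + 156.6·0.003000 = 13.21 t (target 13.21 t)
  BaO: 26.01·0.7783 = 20.24 t (target 20.24 t)
  SiO2: 47.07·0.6397 + 156.6·0.9950 = 185.9 t (target 186.0 t)
  Li2O: 47.07·0.07460 + 67.08·0.4038 = 30.60 t (target 30.60 t)
Consistency of the glass mass: batch total minus LOI = 250.0 t (oxide target masses add up to 250.0 t; stated basis 250.0 t — any gap is answer rounding).
Whole-batch sum: Σ batch = 296.8 t; loss to ignition Σ batch·LOI = 46.78 t; glass ÷ batch gives a yield of 84.24%.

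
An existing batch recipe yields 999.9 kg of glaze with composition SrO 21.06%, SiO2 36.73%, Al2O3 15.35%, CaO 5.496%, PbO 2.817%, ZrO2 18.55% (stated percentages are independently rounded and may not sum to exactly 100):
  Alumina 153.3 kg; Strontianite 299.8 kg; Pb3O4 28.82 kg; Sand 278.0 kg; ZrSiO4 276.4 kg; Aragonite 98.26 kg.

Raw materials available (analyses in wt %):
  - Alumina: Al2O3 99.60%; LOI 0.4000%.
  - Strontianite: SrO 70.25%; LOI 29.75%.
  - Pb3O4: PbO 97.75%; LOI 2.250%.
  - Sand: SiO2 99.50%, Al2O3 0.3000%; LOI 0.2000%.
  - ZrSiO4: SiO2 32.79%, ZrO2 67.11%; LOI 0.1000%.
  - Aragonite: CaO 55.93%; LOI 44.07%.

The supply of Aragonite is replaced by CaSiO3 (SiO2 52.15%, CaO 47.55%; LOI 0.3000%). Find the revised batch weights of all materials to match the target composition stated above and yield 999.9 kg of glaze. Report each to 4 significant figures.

In-progress results appear (rounded to four significant digits) in the working — full precision is carried in all steps — each reported value includes exactly one rounding — derived quantities, which include six oxide percentages, ignition loss, yield, the totals, net glass mass, are computed in full float precision, exactly as shown in the problem or the answer, from the weighed amounts on 999.9 kg of glass.
Target masses of each oxide per 999.9 kg glaze:
  SrO: 21.06% × 999.9 = 210.6 kg
  SiO2: 36.73% × 999.9 = 367.3 kg
  Al2O3: 15.35% × 999.9 = 153.5 kg
  CaO: 5.496% × 999.9 = 54.95 kg
  PbO: 2.817% × 999.9 = 28.17 kg
  ZrO2: 18.55% × 999.9 = 185.5 kg
Verifying the oxide balance using the reported weights, relative to the basis at hand (every target is met by its sum given rounding of the digits):
  SrO: 299.8·0.7025 = 210.6 kg (target 210.6 kg)
  SiO2: 217.5·0.9950 + 276.4·0.3279 + 115.6·0.5215 = 367.3 kg (target 367.3 kg)
  Al2O3: 153.4·0.9960 + 217.5·0.003000 = 153.4 kg (target 153.5 kg)
  CaO: 115.6·0.4755 = 54.97 kg (target 54.95 kg)
  PbO: 28.82·0.9775 = 28.17 kg (target 28.17 kg)
  ZrO2: 276.4·0.6711 = 185.5 kg (target 185.5 kg)
Mass balance on the glass: total batch − LOI = 1000 kg (the targets, summed, come to 999.9 kg; against the stated basis, 999.9 kg — differing by rounding only).
Summing the batch: Σ batch = 1092 kg; ignition loss, Σ(batch × LOI) = 91.51 kg; glass ÷ batch gives a yield of 91.62%.

Revised batch per 999.9 kg glaze:
  Alumina: 153.4 kg
  Strontianite: 299.8 kg
  Pb3O4: 28.82 kg
  Sand: 217.5 kg
  ZrSiO4: 276.4 kg
  CaSiO3: 115.6 kg
Total batch = 1092 kg; LOI loss = 91.51 kg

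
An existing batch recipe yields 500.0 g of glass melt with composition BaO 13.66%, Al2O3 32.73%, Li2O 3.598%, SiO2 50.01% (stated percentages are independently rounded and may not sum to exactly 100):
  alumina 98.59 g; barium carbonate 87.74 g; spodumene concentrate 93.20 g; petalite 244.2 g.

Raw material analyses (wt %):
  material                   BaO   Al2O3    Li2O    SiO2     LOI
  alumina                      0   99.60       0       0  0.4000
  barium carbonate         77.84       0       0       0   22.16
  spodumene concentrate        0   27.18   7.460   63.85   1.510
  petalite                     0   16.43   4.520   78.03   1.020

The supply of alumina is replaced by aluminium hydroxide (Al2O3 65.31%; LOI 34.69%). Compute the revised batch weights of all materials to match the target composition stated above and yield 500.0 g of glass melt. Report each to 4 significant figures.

Revised batch per 500.0 g glass melt:
  aluminium hydroxide: 150.4 g
  barium carbonate: 87.74 g
  spodumene concentrate: 93.20 g
  petalite: 244.2 g
Total batch = 575.5 g; LOI loss = 75.52 g

Full float precision is carried throughout — intermediates are displayed with 4-significant-digit rounding as written. Every reported number is rounded once only; all derived quantities are recomputed in exact precision (yield, ignition loss, net glass mass, four oxide percentages, the totals) from the batch weights on 500.0 g of glass, precisely as stated by question or answer.
Per-oxide target masses for 500.0 g glass melt:
  BaO: 13.66% × 500.0 = 68.30 g
  Al2O3: 32.73% × 500.0 = 163.6 g
  Li2O: 3.598% × 500.0 = 17.99 g
  SiO2: 50.01% × 500.0 = 250.0 g
Checking each oxide sum applying the batch weights above, against the basis in use (every target is met by its sum up to rounding of the answer):
  BaO: 87.74·0.7784 = 68.30 g (target 68.30 g)
  Al2O3: 150.4·0.6531 + 93.20·0.2718 + 244.2·0.1643 = 163.7 g (target 163.6 g)
  Li2O: 93.20·0.07460 + 244.2·0.04520 = 17.99 g (target 17.99 g)
  SiO2: 93.20·0.6385 + 244.2·0.7803 = 250.1 g (target 250.0 g)
Glass mass check: batch Σ − ignition loss = 500.0 g (oxide target masses add up to 500.0 g; versus the stated basis of 500.0 g — deltas are rounding alone).
Batch total: Σ batch = 575.5 g; loss to ignition Σ batch·LOI = 75.52 g; the yield ratio, glass ÷ batch: 86.88%.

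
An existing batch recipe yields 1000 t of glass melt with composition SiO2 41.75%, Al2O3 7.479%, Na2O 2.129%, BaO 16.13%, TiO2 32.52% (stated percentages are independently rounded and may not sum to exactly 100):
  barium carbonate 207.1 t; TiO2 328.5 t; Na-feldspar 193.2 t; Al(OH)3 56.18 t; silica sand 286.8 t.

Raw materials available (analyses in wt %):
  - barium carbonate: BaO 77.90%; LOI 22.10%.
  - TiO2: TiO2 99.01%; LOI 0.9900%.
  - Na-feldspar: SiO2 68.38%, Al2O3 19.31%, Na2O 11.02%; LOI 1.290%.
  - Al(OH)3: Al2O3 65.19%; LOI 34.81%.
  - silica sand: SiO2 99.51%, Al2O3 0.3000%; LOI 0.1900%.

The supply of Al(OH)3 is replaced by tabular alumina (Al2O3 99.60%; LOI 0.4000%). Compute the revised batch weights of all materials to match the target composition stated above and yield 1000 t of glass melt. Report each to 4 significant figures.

Mid-chain values appear with 4-significant-figure rounding in the working; all internal work maintains exact precision from start to finish — every reported result is rounded exactly once; the derived quantities are re-derived from the batch weights on 1000 t of glass at full float precision (yield, ignition loss, net glass mass, the five compositions, the totals), precisely as stated by either problem or answer.
The oxide mass targets at 1000 t glass melt:
  SiO2: 41.75% × 1000 = 417.5 t
  Al2O3: 7.479% × 1000 = 74.79 t
  Na2O: 2.129% × 1000 = 21.29 t
  BaO: 16.13% × 1000 = 161.3 t
  TiO2: 32.52% × 1000 = 325.2 t
A balance pass over the oxides, per the reported batch figures, under the basis named above (delivered sums recover each target modulo rounding of the values):
  SiO2: 193.2·0.6838 + 286.8·0.9951 = 417.5 t (target 417.5 t)
  Al2O3: 193.2·0.1931 + 36.77·0.9960 + 286.8·0.003000 = 74.79 t (target 74.79 t)
  Na2O: 193.2·0.1102 = 21.29 t (target 21.29 t)
  BaO: 207.1·0.7790 = 161.3 t (target 161.3 t)
  TiO2: 328.5·0.9901 = 325.2 t (target 325.2 t)
Glass mass check: batch total minus LOI = 1000 t (the targets, summed, come to 1000 t; basis as stated: 1000 t — any gap is answer rounding).
Batch grand total — Σ batch = 1052 t; Σ batch·LOI gives LOI loss = 52.21 t; glass ÷ batch gives a yield of 95.04%.

Revised batch per 1000 t glass melt:
  barium carbonate: 207.1 t
  TiO2: 328.5 t
  Na-feldspar: 193.2 t
  tabular alumina: 36.77 t
  silica sand: 286.8 t
Total batch = 1052 t; LOI loss = 52.21 t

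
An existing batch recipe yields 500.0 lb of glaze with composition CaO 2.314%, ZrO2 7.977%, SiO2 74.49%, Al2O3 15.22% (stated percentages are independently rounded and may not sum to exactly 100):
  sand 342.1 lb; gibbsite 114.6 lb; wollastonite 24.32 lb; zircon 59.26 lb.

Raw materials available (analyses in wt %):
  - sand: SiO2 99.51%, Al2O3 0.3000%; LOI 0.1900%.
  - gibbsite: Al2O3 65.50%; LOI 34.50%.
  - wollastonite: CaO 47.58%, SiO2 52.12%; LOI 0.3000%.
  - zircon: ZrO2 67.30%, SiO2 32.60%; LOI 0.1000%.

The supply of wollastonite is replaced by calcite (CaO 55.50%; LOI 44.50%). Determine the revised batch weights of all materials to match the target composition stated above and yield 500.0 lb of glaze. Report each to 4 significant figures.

Working values appear rounded to 4 significant digits on the page — each numeric step carries full precision through every step — each reported figure includes exactly one rounding; derived quantities (the yield, the totals, ignition loss, glass mass, the four compositions) are recomputed in full precision using the weight values for 500.0 lb of glass as given in the question or the answer.
Oxide-by-oxide targets in 500.0 lb glaze:
  CaO: 2.314% × 500.0 = 11.57 lb
  ZrO2: 7.977% × 500.0 = 39.88 lb
  SiO2: 74.49% × 500.0 = 372.4 lb
  Al2O3: 15.22% × 500.0 = 76.10 lb
Oxide-by-oxide audit with the batch weights as given, versus the basis set out (oxide sums agree with the targets inside rounding margins):
  CaO: 20.85·0.5550 = 11.57 lb (target 11.57 lb)
  ZrO2: 59.26·0.6730 = 39.88 lb (target 39.88 lb)
  SiO2: 354.9·0.9951 + 59.26·0.3260 = 372.5 lb (target 372.4 lb)
  Al2O3: 354.9·0.003000 + 114.6·0.6550 = 76.13 lb (target 76.10 lb)
Glass-mass sanity pass: total batch − LOI = 500.1 lb (the targets, summed, come to 500.0 lb; basis as stated: 500.0 lb — any gap is answer rounding).
Batch grand total — Σ batch = 549.6 lb; ignition loss, Σ(batch × LOI) = 49.55 lb; the yield ratio, glass ÷ batch: 90.98%.

Revised batch per 500.0 lb glaze:
  sand: 354.9 lb
  gibbsite: 114.6 lb
  calcite: 20.85 lb
  zircon: 59.26 lb
Total batch = 549.6 lb; LOI loss = 49.55 lb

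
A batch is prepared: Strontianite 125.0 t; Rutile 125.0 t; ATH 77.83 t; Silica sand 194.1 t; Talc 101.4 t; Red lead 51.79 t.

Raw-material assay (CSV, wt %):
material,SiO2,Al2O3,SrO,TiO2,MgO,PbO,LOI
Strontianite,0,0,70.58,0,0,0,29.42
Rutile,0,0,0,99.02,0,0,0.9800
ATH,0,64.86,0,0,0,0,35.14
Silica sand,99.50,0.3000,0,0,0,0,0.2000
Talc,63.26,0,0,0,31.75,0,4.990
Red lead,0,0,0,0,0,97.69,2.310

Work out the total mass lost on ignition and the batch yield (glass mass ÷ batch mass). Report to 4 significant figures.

LOI loss = 71.99 t; glass = 603.1 t; yield = 89.34%

Rounding to four significant digits extends to every in-between result as printed; the working math carries full float precision at all times; each reported result is rounded just once; the derived quantities (the totals, the six compositions, yield, ignition loss, net glass mass) are computed using the weight values at 603.1 t of glass at full float precision, as written in either problem or answer.
Ignition loss by material:
  Strontianite: 125.0 × 0.2942 = 36.78 t
  Rutile: 125.0 × 0.009800 = 1.225 t
  ATH: 77.83 × 0.3514 = 27.35 t
  Silica sand: 194.1 × 0.002000 = 0.3882 t
  Talc: 101.4 × 0.04990 = 5.060 t
  Red lead: 51.79 × 0.02310 = 1.196 t
Total LOI = 71.99 t
Glass = batch − LOI = 675.1 − 71.99 = 603.1 t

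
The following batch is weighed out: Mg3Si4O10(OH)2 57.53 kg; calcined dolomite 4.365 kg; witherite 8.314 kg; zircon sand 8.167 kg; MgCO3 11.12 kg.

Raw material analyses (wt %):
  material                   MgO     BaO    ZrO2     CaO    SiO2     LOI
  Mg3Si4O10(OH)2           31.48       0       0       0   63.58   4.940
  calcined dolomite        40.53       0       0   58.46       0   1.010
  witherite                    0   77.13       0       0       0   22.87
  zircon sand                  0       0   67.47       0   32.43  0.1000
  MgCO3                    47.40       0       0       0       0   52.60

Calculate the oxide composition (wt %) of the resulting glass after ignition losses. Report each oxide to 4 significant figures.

Glass mass = 78.85 kg (batch 89.50 − LOI 10.64).
Composition: MgO 31.90%, BaO 8.133%, ZrO2 6.988%, CaO 3.236%, SiO2 49.75%

In-progress results are displayed rounded off to 4 significant digits in the printout. Exact precision is held end to end; each reported number is rounded once only — the derived quantities (five oxide percentages, the yield, LOI, the totals, net glass mass) are carried starting from the weights on 78.85 kg of glass in full precision, as quoted within problem or answer.
Mass of each oxide from the mix:
  MgO: 57.53·0.3148 + 4.365·0.4053 + 11.12·0.4740 = 25.15 kg
  BaO: 8.314·0.7713 = 6.413 kg
  ZrO2: 8.167·0.6747 = 5.510 kg
  CaO: 4.365·0.5846 = 2.552 kg
  SiO2: 57.53·0.6358 + 8.167·0.3243 = 39.23 kg
LOI: 57.53·0.04940 + 4.365·0.01010 + 8.314·0.2287 + 8.167·0.001000 + 11.12·0.5260 = 10.64 kg
Glass = total batch minus LOI = 89.50 − 10.64 = 78.85 kg (the oxide masses sum to this)
oxide / glass × 100 gives the wt %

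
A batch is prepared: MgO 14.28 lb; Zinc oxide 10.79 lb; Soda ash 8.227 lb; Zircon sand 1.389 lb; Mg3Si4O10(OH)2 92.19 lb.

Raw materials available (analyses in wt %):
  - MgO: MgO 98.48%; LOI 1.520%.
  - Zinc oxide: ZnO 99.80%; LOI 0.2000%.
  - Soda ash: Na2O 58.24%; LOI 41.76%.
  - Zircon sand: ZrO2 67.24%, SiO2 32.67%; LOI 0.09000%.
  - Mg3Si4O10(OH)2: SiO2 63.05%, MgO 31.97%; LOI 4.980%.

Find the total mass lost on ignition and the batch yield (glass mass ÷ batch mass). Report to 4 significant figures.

LOI loss = 8.267 lb; glass = 118.6 lb; yield = 93.48%

All internal work keeps full float precision through every step; the intermediate values appear rounded off to 4 significant digits when written out. Every reported number is rounded just once — the derived quantities are carried using the weight values for 118.6 lb of glass at exact precision (the five compositions, glass mass, the yield, ignition loss, the totals) precisely as stated by either problem or answer.
Material-by-material LOI:
  MgO: 14.28 × 0.01520 = 0.2171 lb
  Zinc oxide: 10.79 × 0.002000 = 0.02158 lb
  Soda ash: 8.227 × 0.4176 = 3.436 lb
  Zircon sand: 1.389 × 9.000e-04 = 0.001250 lb
  Mg3Si4O10(OH)2: 92.19 × 0.04980 = 4.591 lb
Total LOI = 8.267 lb
Glass = batch − LOI = 126.9 − 8.267 = 118.6 lb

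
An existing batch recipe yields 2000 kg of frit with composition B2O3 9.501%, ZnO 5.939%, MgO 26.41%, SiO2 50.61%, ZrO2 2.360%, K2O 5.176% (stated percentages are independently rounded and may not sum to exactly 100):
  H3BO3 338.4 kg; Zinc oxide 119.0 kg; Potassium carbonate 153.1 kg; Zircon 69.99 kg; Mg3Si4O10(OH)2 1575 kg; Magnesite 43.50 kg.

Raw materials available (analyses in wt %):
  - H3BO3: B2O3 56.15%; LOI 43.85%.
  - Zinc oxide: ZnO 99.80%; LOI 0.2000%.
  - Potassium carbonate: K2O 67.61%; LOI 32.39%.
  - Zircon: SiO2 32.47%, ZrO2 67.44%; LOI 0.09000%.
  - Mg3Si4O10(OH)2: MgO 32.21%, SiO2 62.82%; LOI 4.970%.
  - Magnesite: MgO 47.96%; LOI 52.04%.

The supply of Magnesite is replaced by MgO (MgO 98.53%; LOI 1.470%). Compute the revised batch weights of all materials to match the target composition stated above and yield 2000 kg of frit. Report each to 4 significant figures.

Revised batch per 2000 kg frit:
  H3BO3: 338.4 kg
  Zinc oxide: 119.0 kg
  Potassium carbonate: 153.1 kg
  Zircon: 69.99 kg
  Mg3Si4O10(OH)2: 1575 kg
  MgO: 21.17 kg
Total batch = 2277 kg; LOI loss = 276.9 kg

The working math maintains full precision through the solve. Values along the way are printed, rounded to four significant figures, between the steps. A single rounding completes each reported result. All derived quantities, including the six compositions, the totals, glass mass, the yield, ignition loss, are rebuilt from the weighed amounts for 2000 kg of glass at full float precision, exactly as printed in the problem or answer text.
The oxide mass targets at 2000 kg frit:
  B2O3: 9.501% × 2000 = 190.0 kg
  ZnO: 5.939% × 2000 = 118.8 kg
  MgO: 26.41% × 2000 = 528.2 kg
  SiO2: 50.61% × 2000 = 1012 kg
  ZrO2: 2.360% × 2000 = 47.20 kg
  K2O: 5.176% × 2000 = 103.5 kg
Per-oxide balance check applying the batch weights above, under the basis named above (summed amounts equal target values net of answer rounding effects):
  B2O3: 338.4·0.5615 = 190.0 kg (target 190.0 kg)
  ZnO: 119.0·0.9980 = 118.8 kg (target 118.8 kg)
  MgO: 1575·0.3221 + 21.17·0.9853 = 528.2 kg (target 528.2 kg)
  SiO2: 69.99·0.3247 + 1575·0.6282 = 1012 kg (target 1012 kg)
  ZrO2: 69.99·0.6744 = 47.20 kg (target 47.20 kg)
  K2O: 153.1·0.6761 = 103.5 kg (target 103.5 kg)
Consistency of the glass mass: batch total minus LOI = 2000 kg (targets for the oxides total 2000 kg; with the basis standing at 2000 kg — rounding explains the deltas).
Batch grand total — Σ batch = 2277 kg; Σ batch·LOI gives LOI loss = 276.9 kg; yield: glass divided by total = 87.84%.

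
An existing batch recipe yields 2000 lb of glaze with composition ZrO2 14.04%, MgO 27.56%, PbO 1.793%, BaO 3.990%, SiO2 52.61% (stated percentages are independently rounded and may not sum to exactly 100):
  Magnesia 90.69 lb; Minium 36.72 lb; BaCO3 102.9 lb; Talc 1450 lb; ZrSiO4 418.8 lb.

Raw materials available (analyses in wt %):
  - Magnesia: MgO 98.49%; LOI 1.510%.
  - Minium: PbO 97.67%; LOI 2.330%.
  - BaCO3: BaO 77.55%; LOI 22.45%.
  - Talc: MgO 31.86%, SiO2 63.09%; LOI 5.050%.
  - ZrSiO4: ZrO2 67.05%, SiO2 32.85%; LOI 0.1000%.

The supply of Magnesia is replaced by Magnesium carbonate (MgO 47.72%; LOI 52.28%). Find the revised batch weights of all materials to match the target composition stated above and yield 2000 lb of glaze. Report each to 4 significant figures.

Revised batch per 2000 lb glaze:
  Magnesium carbonate: 187.2 lb
  Minium: 36.72 lb
  BaCO3: 102.9 lb
  Talc: 1450 lb
  ZrSiO4: 418.8 lb
Total batch = 2196 lb; LOI loss = 195.5 lb

The working math carries full precision end to end. The intermediate values appear, with 4-significant-digit rounding, when written out; a single rounding produces each reported figure — the derived quantities are re-derived in full float precision (five oxide percentages, ignition loss, the totals, the yield, net glass mass) using the weight values on 2000 lb of glass, exactly as shown in question or answer.
Target oxide masses per 2000 lb glaze:
  ZrO2: 14.04% × 2000 = 280.8 lb
  MgO: 27.56% × 2000 = 551.2 lb
  PbO: 1.793% × 2000 = 35.86 lb
  BaO: 3.990% × 2000 = 79.80 lb
  SiO2: 52.61% × 2000 = 1052 lb
Oxide-by-oxide audit from the weights as reported, against the basis in use (oxide sums agree with the targets given rounding of the digits):
  ZrO2: 418.8·0.6705 = 280.8 lb (target 280.8 lb)
  MgO: 187.2·0.4772 + 1450·0.3186 = 551.3 lb (target 551.2 lb)
  PbO: 36.72·0.9767 = 35.86 lb (target 35.86 lb)
  BaO: 102.9·0.7755 = 79.80 lb (target 79.80 lb)
  SiO2: 1450·0.6309 + 418.8·0.3285 = 1052 lb (target 1052 lb)
Mass balance on the glass: total charge less LOI = 2000 lb (oxide target masses add up to 2000 lb; the stated basis being 2000 lb — a pure rounding effect).
Total batch = Σ batch = 2196 lb; ignition loss, Σ(batch × LOI) = 195.5 lb; yield = glass ÷ total batch = 91.10%.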